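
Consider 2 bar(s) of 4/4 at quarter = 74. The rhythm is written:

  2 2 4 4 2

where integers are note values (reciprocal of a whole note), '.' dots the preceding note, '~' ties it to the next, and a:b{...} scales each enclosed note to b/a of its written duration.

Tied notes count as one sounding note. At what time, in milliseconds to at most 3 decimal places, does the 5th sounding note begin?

note 5 onset = 6b = 4864.865ms

1. 0.0ms @ 0 + 1621.622ms (2)
2. 1621.622ms @ 2 + 1621.622ms (2)
3. 3243.243ms @ 4 + 810.811ms (1)
4. 4054.054ms @ 5 + 810.811ms (1)
5. 4864.865ms @ 6 + 1621.622ms (2)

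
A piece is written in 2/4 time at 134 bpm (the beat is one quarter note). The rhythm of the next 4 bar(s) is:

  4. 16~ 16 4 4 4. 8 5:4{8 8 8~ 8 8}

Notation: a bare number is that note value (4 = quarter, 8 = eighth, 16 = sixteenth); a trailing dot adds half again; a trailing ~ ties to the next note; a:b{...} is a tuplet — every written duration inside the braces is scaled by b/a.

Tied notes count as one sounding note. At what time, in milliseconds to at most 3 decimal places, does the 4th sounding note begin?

1. 0.0ms @ 0 + 671.642ms (3/2)
2. 671.642ms @ 3/2 + 223.881ms (1/2)
3. 895.522ms @ 2 + 447.761ms (1)
4. 1343.284ms @ 3 + 447.761ms (1)
5. 1791.045ms @ 4 + 671.642ms (3/2)
6. 2462.687ms @ 11/2 + 223.881ms (1/2)
7. 2686.567ms @ 6 + 179.104ms (2/5)
8. 2865.672ms @ 32/5 + 179.104ms (2/5)
9. 3044.776ms @ 34/5 + 358.209ms (4/5)
10. 3402.985ms @ 38/5 + 179.104ms (2/5)

note 4 onset = 3b = 1343.284ms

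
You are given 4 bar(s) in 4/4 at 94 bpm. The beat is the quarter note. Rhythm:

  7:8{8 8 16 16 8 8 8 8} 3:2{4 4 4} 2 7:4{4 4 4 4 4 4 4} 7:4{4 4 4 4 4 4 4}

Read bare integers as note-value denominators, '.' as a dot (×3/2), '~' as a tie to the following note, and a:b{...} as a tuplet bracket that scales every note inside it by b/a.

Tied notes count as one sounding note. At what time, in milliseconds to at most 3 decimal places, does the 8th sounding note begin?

note 8 onset = 24/7b = 2188.45ms

1. 0.0ms @ 0 + 364.742ms (4/7)
2. 364.742ms @ 4/7 + 364.742ms (4/7)
3. 729.483ms @ 8/7 + 182.371ms (2/7)
4. 911.854ms @ 10/7 + 182.371ms (2/7)
5. 1094.225ms @ 12/7 + 364.742ms (4/7)
6. 1458.967ms @ 16/7 + 364.742ms (4/7)
7. 1823.708ms @ 20/7 + 364.742ms (4/7)
8. 2188.45ms @ 24/7 + 364.742ms (4/7)
9. 2553.191ms @ 4 + 425.532ms (2/3)
10. 2978.723ms @ 14/3 + 425.532ms (2/3)
11. 3404.255ms @ 16/3 + 425.532ms (2/3)
12. 3829.787ms @ 6 + 1276.596ms (2)
13. 5106.383ms @ 8 + 364.742ms (4/7)
14. 5471.125ms @ 60/7 + 364.742ms (4/7)
15. 5835.866ms @ 64/7 + 364.742ms (4/7)
16. 6200.608ms @ 68/7 + 364.742ms (4/7)
17. 6565.35ms @ 72/7 + 364.742ms (4/7)
18. 6930.091ms @ 76/7 + 364.742ms (4/7)
19. 7294.833ms @ 80/7 + 364.742ms (4/7)
20. 7659.574ms @ 12 + 364.742ms (4/7)
21. 8024.316ms @ 88/7 + 364.742ms (4/7)
22. 8389.058ms @ 92/7 + 364.742ms (4/7)
23. 8753.799ms @ 96/7 + 364.742ms (4/7)
24. 9118.541ms @ 100/7 + 364.742ms (4/7)
25. 9483.283ms @ 104/7 + 364.742ms (4/7)
26. 9848.024ms @ 108/7 + 364.742ms (4/7)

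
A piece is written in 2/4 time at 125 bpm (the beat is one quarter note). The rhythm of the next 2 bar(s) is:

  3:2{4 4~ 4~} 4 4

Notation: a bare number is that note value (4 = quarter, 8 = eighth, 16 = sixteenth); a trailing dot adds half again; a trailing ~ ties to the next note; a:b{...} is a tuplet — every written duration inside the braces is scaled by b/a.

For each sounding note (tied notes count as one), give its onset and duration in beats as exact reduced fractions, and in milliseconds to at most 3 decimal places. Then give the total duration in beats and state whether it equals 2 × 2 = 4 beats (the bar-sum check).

1) 0.0ms=0b +320.0ms=2/3b
2) 320.0ms=2/3b +1120.0ms=7/3b
3) 1440.0ms=3b +480.0ms=1b
Σ=4b of 4 (125bpm 2/4) — PASS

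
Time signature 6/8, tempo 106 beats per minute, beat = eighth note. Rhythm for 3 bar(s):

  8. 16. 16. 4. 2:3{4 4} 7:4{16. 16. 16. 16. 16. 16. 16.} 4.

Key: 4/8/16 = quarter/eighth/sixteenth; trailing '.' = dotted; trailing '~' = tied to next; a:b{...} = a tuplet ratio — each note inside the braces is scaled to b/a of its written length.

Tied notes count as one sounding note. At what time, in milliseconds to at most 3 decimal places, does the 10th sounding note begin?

note 10 onset = 93/7b = 7520.216ms

1. 0.0ms @ 0 + 849.057ms (3/2)
2. 849.057ms @ 3/2 + 424.528ms (3/4)
3. 1273.585ms @ 9/4 + 424.528ms (3/4)
4. 1698.113ms @ 3 + 1698.113ms (3)
5. 3396.226ms @ 6 + 1698.113ms (3)
6. 5094.34ms @ 9 + 1698.113ms (3)
7. 6792.453ms @ 12 + 242.588ms (3/7)
8. 7035.04ms @ 87/7 + 242.588ms (3/7)
9. 7277.628ms @ 90/7 + 242.588ms (3/7)
10. 7520.216ms @ 93/7 + 242.588ms (3/7)
11. 7762.803ms @ 96/7 + 242.588ms (3/7)
12. 8005.391ms @ 99/7 + 242.588ms (3/7)
13. 8247.978ms @ 102/7 + 242.588ms (3/7)
14. 8490.566ms @ 15 + 1698.113ms (3)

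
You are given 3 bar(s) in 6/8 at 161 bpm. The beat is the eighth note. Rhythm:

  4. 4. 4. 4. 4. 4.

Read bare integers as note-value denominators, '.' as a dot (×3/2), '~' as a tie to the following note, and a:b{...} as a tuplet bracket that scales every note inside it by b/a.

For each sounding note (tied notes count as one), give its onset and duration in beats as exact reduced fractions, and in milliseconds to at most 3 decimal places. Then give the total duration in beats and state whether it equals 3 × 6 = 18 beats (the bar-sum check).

1) 0.0ms=0b +1118.012ms=3b
2) 1118.012ms=3b +1118.012ms=3b
3) 2236.025ms=6b +1118.012ms=3b
4) 3354.037ms=9b +1118.012ms=3b
5) 4472.05ms=12b +1118.012ms=3b
6) 5590.062ms=15b +1118.012ms=3b
Σ=18b of 18 (161bpm 6/8) — PASS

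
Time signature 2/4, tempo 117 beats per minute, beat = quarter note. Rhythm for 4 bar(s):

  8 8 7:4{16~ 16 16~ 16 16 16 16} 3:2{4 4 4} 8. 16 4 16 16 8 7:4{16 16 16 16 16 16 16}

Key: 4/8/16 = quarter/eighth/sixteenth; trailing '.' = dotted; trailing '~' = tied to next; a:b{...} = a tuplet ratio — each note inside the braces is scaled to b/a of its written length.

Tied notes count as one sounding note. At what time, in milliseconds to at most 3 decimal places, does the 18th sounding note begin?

note 18 onset = 50/7b = 3663.004ms

1. 0.0ms @ 0 + 256.41ms (1/2)
2. 256.41ms @ 1/2 + 256.41ms (1/2)
3. 512.821ms @ 1 + 146.52ms (2/7)
4. 659.341ms @ 9/7 + 146.52ms (2/7)
5. 805.861ms @ 11/7 + 73.26ms (1/7)
6. 879.121ms @ 12/7 + 73.26ms (1/7)
7. 952.381ms @ 13/7 + 73.26ms (1/7)
8. 1025.641ms @ 2 + 341.88ms (2/3)
9. 1367.521ms @ 8/3 + 341.88ms (2/3)
10. 1709.402ms @ 10/3 + 341.88ms (2/3)
11. 2051.282ms @ 4 + 384.615ms (3/4)
12. 2435.897ms @ 19/4 + 128.205ms (1/4)
13. 2564.103ms @ 5 + 512.821ms (1)
14. 3076.923ms @ 6 + 128.205ms (1/4)
15. 3205.128ms @ 25/4 + 128.205ms (1/4)
16. 3333.333ms @ 13/2 + 256.41ms (1/2)
17. 3589.744ms @ 7 + 73.26ms (1/7)
18. 3663.004ms @ 50/7 + 73.26ms (1/7)
19. 3736.264ms @ 51/7 + 73.26ms (1/7)
20. 3809.524ms @ 52/7 + 73.26ms (1/7)
21. 3882.784ms @ 53/7 + 73.26ms (1/7)
22. 3956.044ms @ 54/7 + 73.26ms (1/7)
23. 4029.304ms @ 55/7 + 73.26ms (1/7)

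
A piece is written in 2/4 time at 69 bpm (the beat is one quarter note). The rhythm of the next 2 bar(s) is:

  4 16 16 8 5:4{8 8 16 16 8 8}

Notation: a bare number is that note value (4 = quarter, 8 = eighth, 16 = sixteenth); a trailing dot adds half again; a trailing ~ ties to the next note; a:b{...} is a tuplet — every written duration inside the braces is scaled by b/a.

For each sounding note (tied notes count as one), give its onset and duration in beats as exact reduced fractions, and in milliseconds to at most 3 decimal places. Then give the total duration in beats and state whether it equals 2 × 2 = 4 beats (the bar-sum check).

1) 0.0ms=0b +869.565ms=1b
2) 869.565ms=1b +217.391ms=1/4b
3) 1086.957ms=5/4b +217.391ms=1/4b
4) 1304.348ms=3/2b +434.783ms=1/2b
5) 1739.13ms=2b +347.826ms=2/5b
6) 2086.957ms=12/5b +347.826ms=2/5b
7) 2434.783ms=14/5b +173.913ms=1/5b
8) 2608.696ms=3b +173.913ms=1/5b
9) 2782.609ms=16/5b +347.826ms=2/5b
10) 3130.435ms=18/5b +347.826ms=2/5b
Σ=4b of 4 (69bpm 2/4) — PASS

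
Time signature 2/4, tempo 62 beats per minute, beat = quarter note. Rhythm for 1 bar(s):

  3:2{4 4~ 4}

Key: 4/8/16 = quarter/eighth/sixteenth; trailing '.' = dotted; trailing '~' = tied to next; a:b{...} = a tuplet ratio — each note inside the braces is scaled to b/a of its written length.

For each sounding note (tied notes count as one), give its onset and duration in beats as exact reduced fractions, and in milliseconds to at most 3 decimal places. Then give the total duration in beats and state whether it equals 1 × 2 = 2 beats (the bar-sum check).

1) 0.0ms=0b +645.161ms=2/3b
2) 645.161ms=2/3b +1290.323ms=4/3b
Σ=2b of 2 (62bpm 2/4) — PASS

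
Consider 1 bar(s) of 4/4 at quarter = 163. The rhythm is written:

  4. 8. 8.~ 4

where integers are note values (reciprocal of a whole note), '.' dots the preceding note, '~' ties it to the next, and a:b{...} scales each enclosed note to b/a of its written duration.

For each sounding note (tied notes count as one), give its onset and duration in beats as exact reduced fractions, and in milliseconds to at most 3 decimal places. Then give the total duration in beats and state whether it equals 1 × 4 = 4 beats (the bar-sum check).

1) 0.0ms=0b +552.147ms=3/2b
2) 552.147ms=3/2b +276.074ms=3/4b
3) 828.221ms=9/4b +644.172ms=7/4b
Σ=4b of 4 (163bpm 4/4) — PASS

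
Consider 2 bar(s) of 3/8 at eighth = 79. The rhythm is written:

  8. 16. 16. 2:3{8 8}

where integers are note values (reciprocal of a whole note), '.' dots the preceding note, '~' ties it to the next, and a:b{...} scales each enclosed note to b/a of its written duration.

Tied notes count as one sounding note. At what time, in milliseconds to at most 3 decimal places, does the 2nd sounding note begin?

1. 0.0ms @ 0 + 1139.241ms (3/2)
2. 1139.241ms @ 3/2 + 569.62ms (3/4)
3. 1708.861ms @ 9/4 + 569.62ms (3/4)
4. 2278.481ms @ 3 + 1139.241ms (3/2)
5. 3417.722ms @ 9/2 + 1139.241ms (3/2)

note 2 onset = 3/2b = 1139.241ms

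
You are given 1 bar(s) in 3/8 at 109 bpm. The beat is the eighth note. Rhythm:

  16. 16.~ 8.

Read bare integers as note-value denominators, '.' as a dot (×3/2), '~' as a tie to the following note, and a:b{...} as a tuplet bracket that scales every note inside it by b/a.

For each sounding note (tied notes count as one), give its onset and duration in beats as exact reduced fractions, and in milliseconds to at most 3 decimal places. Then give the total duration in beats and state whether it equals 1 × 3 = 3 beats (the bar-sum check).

1) 0.0ms=0b +412.844ms=3/4b
2) 412.844ms=3/4b +1238.532ms=9/4b
Σ=3b of 3 (109bpm 3/8) — PASS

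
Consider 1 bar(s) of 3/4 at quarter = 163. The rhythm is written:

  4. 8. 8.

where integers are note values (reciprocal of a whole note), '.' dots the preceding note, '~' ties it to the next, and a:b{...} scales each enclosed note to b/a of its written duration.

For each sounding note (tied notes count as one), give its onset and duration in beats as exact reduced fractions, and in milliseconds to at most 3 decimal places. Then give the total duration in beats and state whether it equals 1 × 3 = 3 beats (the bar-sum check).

1) 0.0ms=0b +552.147ms=3/2b
2) 552.147ms=3/2b +276.074ms=3/4b
3) 828.221ms=9/4b +276.074ms=3/4b
Σ=3b of 3 (163bpm 3/4) — PASS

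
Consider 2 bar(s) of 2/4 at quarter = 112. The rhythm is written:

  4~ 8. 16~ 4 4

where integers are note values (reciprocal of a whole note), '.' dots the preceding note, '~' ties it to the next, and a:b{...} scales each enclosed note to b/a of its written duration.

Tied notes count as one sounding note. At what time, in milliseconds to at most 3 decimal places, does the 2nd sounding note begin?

1. 0.0ms @ 0 + 937.5ms (7/4)
2. 937.5ms @ 7/4 + 669.643ms (5/4)
3. 1607.143ms @ 3 + 535.714ms (1)

note 2 onset = 7/4b = 937.5ms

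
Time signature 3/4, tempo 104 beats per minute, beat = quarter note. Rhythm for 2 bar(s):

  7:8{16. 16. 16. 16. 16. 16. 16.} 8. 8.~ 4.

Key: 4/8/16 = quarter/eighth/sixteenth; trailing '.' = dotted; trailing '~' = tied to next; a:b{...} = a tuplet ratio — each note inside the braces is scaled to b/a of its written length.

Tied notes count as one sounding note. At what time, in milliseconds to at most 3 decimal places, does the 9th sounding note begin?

note 9 onset = 15/4b = 2163.462ms

1. 0.0ms @ 0 + 247.253ms (3/7)
2. 247.253ms @ 3/7 + 247.253ms (3/7)
3. 494.505ms @ 6/7 + 247.253ms (3/7)
4. 741.758ms @ 9/7 + 247.253ms (3/7)
5. 989.011ms @ 12/7 + 247.253ms (3/7)
6. 1236.264ms @ 15/7 + 247.253ms (3/7)
7. 1483.516ms @ 18/7 + 247.253ms (3/7)
8. 1730.769ms @ 3 + 432.692ms (3/4)
9. 2163.462ms @ 15/4 + 1298.077ms (9/4)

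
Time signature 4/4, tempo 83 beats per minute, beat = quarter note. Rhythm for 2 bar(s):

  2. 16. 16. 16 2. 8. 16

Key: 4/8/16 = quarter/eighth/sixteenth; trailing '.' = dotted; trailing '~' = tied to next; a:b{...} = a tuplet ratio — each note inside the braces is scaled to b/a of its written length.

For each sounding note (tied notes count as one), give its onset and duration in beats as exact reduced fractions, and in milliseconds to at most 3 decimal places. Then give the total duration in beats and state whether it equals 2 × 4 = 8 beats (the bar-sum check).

1) 0.0ms=0b +2168.675ms=3b
2) 2168.675ms=3b +271.084ms=3/8b
3) 2439.759ms=27/8b +271.084ms=3/8b
4) 2710.843ms=15/4b +180.723ms=1/4b
5) 2891.566ms=4b +2168.675ms=3b
6) 5060.241ms=7b +542.169ms=3/4b
7) 5602.41ms=31/4b +180.723ms=1/4b
Σ=8b of 8 (83bpm 4/4) — PASS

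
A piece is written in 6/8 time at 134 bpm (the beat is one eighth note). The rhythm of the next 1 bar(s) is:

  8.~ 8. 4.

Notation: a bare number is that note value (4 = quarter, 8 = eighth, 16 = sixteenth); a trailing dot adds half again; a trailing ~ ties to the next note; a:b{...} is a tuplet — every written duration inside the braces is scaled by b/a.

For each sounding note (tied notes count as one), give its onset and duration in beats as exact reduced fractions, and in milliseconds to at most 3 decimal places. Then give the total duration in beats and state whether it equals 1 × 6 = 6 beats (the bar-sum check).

1) 0.0ms=0b +1343.284ms=3b
2) 1343.284ms=3b +1343.284ms=3b
Σ=6b of 6 (134bpm 6/8) — PASS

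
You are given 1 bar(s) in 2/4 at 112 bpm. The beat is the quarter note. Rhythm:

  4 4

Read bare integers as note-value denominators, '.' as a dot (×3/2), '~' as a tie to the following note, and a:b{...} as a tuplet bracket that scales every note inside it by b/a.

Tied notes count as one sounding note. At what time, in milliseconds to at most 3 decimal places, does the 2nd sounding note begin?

note 2 onset = 1b = 535.714ms

1. 0.0ms @ 0 + 535.714ms (1)
2. 535.714ms @ 1 + 535.714ms (1)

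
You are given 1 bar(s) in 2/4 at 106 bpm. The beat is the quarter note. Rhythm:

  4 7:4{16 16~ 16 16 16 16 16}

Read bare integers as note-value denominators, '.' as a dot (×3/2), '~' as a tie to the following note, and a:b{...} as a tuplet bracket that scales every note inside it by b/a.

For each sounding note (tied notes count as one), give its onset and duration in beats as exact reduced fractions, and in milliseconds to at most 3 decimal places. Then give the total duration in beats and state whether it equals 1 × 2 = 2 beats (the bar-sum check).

1) 0.0ms=0b +566.038ms=1b
2) 566.038ms=1b +80.863ms=1/7b
3) 646.9ms=8/7b +161.725ms=2/7b
4) 808.625ms=10/7b +80.863ms=1/7b
5) 889.488ms=11/7b +80.863ms=1/7b
6) 970.35ms=12/7b +80.863ms=1/7b
7) 1051.213ms=13/7b +80.863ms=1/7b
Σ=2b of 2 (106bpm 2/4) — PASS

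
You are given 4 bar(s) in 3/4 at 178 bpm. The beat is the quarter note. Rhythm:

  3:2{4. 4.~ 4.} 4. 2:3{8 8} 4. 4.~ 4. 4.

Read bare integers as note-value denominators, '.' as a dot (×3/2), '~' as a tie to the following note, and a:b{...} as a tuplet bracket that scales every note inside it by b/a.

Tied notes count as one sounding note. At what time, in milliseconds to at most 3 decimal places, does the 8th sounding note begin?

1. 0.0ms @ 0 + 337.079ms (1)
2. 337.079ms @ 1 + 674.157ms (2)
3. 1011.236ms @ 3 + 505.618ms (3/2)
4. 1516.854ms @ 9/2 + 252.809ms (3/4)
5. 1769.663ms @ 21/4 + 252.809ms (3/4)
6. 2022.472ms @ 6 + 505.618ms (3/2)
7. 2528.09ms @ 15/2 + 1011.236ms (3)
8. 3539.326ms @ 21/2 + 505.618ms (3/2)

note 8 onset = 21/2b = 3539.326ms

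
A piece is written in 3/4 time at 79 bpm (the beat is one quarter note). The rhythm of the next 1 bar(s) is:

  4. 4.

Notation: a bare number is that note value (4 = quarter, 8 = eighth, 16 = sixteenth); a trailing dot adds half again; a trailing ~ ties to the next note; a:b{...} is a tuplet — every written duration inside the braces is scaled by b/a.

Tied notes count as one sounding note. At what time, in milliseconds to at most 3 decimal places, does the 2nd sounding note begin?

1. 0.0ms @ 0 + 1139.241ms (3/2)
2. 1139.241ms @ 3/2 + 1139.241ms (3/2)

note 2 onset = 3/2b = 1139.241ms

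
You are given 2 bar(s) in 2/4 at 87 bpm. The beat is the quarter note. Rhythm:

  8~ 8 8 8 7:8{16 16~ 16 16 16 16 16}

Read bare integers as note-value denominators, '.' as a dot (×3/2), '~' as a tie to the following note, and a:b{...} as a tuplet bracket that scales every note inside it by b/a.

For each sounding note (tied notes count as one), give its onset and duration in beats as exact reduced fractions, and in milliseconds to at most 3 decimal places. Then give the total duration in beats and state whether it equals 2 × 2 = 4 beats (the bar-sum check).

1) 0.0ms=0b +689.655ms=1b
2) 689.655ms=1b +344.828ms=1/2b
3) 1034.483ms=3/2b +344.828ms=1/2b
4) 1379.31ms=2b +197.044ms=2/7b
5) 1576.355ms=16/7b +394.089ms=4/7b
6) 1970.443ms=20/7b +197.044ms=2/7b
7) 2167.488ms=22/7b +197.044ms=2/7b
8) 2364.532ms=24/7b +197.044ms=2/7b
9) 2561.576ms=26/7b +197.044ms=2/7b
Σ=4b of 4 (87bpm 2/4) — PASS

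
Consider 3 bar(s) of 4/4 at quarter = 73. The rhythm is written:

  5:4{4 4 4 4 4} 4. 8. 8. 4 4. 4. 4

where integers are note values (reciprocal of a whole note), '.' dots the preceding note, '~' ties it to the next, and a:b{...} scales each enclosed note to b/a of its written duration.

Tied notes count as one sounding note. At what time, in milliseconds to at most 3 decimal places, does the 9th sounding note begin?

note 9 onset = 7b = 5753.425ms

1. 0.0ms @ 0 + 657.534ms (4/5)
2. 657.534ms @ 4/5 + 657.534ms (4/5)
3. 1315.068ms @ 8/5 + 657.534ms (4/5)
4. 1972.603ms @ 12/5 + 657.534ms (4/5)
5. 2630.137ms @ 16/5 + 657.534ms (4/5)
6. 3287.671ms @ 4 + 1232.877ms (3/2)
7. 4520.548ms @ 11/2 + 616.438ms (3/4)
8. 5136.986ms @ 25/4 + 616.438ms (3/4)
9. 5753.425ms @ 7 + 821.918ms (1)
10. 6575.342ms @ 8 + 1232.877ms (3/2)
11. 7808.219ms @ 19/2 + 1232.877ms (3/2)
12. 9041.096ms @ 11 + 821.918ms (1)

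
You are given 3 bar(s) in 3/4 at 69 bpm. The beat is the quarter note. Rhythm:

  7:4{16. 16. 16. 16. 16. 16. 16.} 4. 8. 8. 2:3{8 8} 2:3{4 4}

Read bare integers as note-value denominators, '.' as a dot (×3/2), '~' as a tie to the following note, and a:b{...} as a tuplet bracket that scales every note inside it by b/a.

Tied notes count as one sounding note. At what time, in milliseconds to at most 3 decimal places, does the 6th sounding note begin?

1. 0.0ms @ 0 + 186.335ms (3/14)
2. 186.335ms @ 3/14 + 186.335ms (3/14)
3. 372.671ms @ 3/7 + 186.335ms (3/14)
4. 559.006ms @ 9/14 + 186.335ms (3/14)
5. 745.342ms @ 6/7 + 186.335ms (3/14)
6. 931.677ms @ 15/14 + 186.335ms (3/14)
7. 1118.012ms @ 9/7 + 186.335ms (3/14)
8. 1304.348ms @ 3/2 + 1304.348ms (3/2)
9. 2608.696ms @ 3 + 652.174ms (3/4)
10. 3260.87ms @ 15/4 + 652.174ms (3/4)
11. 3913.043ms @ 9/2 + 652.174ms (3/4)
12. 4565.217ms @ 21/4 + 652.174ms (3/4)
13. 5217.391ms @ 6 + 1304.348ms (3/2)
14. 6521.739ms @ 15/2 + 1304.348ms (3/2)

note 6 onset = 15/14b = 931.677ms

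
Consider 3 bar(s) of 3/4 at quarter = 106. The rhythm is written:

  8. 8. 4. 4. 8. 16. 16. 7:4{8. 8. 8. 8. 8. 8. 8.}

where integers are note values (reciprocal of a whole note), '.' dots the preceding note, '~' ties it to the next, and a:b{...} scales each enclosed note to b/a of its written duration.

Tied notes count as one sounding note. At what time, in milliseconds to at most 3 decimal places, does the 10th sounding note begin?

1. 0.0ms @ 0 + 424.528ms (3/4)
2. 424.528ms @ 3/4 + 424.528ms (3/4)
3. 849.057ms @ 3/2 + 849.057ms (3/2)
4. 1698.113ms @ 3 + 849.057ms (3/2)
5. 2547.17ms @ 9/2 + 424.528ms (3/4)
6. 2971.698ms @ 21/4 + 212.264ms (3/8)
7. 3183.962ms @ 45/8 + 212.264ms (3/8)
8. 3396.226ms @ 6 + 242.588ms (3/7)
9. 3638.814ms @ 45/7 + 242.588ms (3/7)
10. 3881.402ms @ 48/7 + 242.588ms (3/7)
11. 4123.989ms @ 51/7 + 242.588ms (3/7)
12. 4366.577ms @ 54/7 + 242.588ms (3/7)
13. 4609.164ms @ 57/7 + 242.588ms (3/7)
14. 4851.752ms @ 60/7 + 242.588ms (3/7)

note 10 onset = 48/7b = 3881.402ms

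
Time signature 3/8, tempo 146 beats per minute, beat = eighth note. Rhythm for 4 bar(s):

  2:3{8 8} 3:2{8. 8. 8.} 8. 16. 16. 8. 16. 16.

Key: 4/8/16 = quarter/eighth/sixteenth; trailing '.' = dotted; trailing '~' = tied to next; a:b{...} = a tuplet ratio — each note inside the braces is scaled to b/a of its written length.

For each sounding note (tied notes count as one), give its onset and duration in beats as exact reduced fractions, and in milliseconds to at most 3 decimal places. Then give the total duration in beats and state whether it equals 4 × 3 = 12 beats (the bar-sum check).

1) 0.0ms=0b +616.438ms=3/2b
2) 616.438ms=3/2b +616.438ms=3/2b
3) 1232.877ms=3b +410.959ms=1b
4) 1643.836ms=4b +410.959ms=1b
5) 2054.795ms=5b +410.959ms=1b
6) 2465.753ms=6b +616.438ms=3/2b
7) 3082.192ms=15/2b +308.219ms=3/4b
8) 3390.411ms=33/4b +308.219ms=3/4b
9) 3698.63ms=9b +616.438ms=3/2b
10) 4315.068ms=21/2b +308.219ms=3/4b
11) 4623.288ms=45/4b +308.219ms=3/4b
Σ=12b of 12 (146bpm 3/8) — PASS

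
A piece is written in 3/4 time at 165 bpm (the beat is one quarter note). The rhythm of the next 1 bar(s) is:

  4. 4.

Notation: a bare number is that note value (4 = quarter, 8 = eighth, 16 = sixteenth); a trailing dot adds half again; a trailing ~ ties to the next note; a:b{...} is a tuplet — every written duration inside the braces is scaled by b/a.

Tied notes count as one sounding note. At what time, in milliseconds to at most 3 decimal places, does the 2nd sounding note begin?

1. 0.0ms @ 0 + 545.455ms (3/2)
2. 545.455ms @ 3/2 + 545.455ms (3/2)

note 2 onset = 3/2b = 545.455ms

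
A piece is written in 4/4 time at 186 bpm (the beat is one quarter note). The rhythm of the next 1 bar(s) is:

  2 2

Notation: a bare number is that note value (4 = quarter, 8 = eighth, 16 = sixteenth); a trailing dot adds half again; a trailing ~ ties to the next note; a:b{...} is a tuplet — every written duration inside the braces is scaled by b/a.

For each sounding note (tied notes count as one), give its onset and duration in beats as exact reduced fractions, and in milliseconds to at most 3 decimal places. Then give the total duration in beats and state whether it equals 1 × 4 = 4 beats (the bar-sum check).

1) 0.0ms=0b +645.161ms=2b
2) 645.161ms=2b +645.161ms=2b
Σ=4b of 4 (186bpm 4/4) — PASS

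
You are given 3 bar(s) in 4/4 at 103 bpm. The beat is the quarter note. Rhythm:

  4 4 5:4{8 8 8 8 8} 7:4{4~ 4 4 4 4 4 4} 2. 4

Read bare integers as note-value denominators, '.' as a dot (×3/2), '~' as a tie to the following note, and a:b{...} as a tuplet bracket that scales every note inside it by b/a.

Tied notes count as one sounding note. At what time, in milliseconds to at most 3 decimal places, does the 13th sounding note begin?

1. 0.0ms @ 0 + 582.524ms (1)
2. 582.524ms @ 1 + 582.524ms (1)
3. 1165.049ms @ 2 + 233.01ms (2/5)
4. 1398.058ms @ 12/5 + 233.01ms (2/5)
5. 1631.068ms @ 14/5 + 233.01ms (2/5)
6. 1864.078ms @ 16/5 + 233.01ms (2/5)
7. 2097.087ms @ 18/5 + 233.01ms (2/5)
8. 2330.097ms @ 4 + 665.742ms (8/7)
9. 2995.839ms @ 36/7 + 332.871ms (4/7)
10. 3328.71ms @ 40/7 + 332.871ms (4/7)
11. 3661.581ms @ 44/7 + 332.871ms (4/7)
12. 3994.452ms @ 48/7 + 332.871ms (4/7)
13. 4327.323ms @ 52/7 + 332.871ms (4/7)
14. 4660.194ms @ 8 + 1747.573ms (3)
15. 6407.767ms @ 11 + 582.524ms (1)

note 13 onset = 52/7b = 4327.323ms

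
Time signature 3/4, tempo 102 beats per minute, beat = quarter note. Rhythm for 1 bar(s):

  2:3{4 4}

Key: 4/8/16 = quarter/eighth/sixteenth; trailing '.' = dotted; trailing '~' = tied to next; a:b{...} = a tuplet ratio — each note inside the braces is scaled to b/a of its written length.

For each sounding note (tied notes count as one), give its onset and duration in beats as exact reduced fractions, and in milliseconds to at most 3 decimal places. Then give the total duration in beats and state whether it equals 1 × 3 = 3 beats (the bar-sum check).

1) 0.0ms=0b +882.353ms=3/2b
2) 882.353ms=3/2b +882.353ms=3/2b
Σ=3b of 3 (102bpm 3/4) — PASS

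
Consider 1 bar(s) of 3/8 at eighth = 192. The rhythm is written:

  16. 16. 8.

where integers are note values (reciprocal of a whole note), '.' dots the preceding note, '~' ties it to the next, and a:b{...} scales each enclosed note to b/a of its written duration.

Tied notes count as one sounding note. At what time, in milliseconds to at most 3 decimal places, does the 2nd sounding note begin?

note 2 onset = 3/4b = 234.375ms

1. 0.0ms @ 0 + 234.375ms (3/4)
2. 234.375ms @ 3/4 + 234.375ms (3/4)
3. 468.75ms @ 3/2 + 468.75ms (3/2)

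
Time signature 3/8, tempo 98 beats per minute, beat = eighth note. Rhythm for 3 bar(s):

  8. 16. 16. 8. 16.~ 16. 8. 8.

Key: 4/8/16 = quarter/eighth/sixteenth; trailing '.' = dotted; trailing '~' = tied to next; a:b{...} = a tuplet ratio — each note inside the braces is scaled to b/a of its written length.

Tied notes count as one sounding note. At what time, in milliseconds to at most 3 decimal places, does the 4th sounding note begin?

1. 0.0ms @ 0 + 918.367ms (3/2)
2. 918.367ms @ 3/2 + 459.184ms (3/4)
3. 1377.551ms @ 9/4 + 459.184ms (3/4)
4. 1836.735ms @ 3 + 918.367ms (3/2)
5. 2755.102ms @ 9/2 + 918.367ms (3/2)
6. 3673.469ms @ 6 + 918.367ms (3/2)
7. 4591.837ms @ 15/2 + 918.367ms (3/2)

note 4 onset = 3b = 1836.735ms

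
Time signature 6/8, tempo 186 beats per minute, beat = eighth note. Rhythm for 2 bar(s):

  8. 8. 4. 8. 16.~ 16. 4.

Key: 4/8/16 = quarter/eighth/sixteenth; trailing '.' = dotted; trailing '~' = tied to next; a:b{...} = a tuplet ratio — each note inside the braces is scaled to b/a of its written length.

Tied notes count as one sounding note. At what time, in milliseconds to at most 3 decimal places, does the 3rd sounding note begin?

note 3 onset = 3b = 967.742ms

1. 0.0ms @ 0 + 483.871ms (3/2)
2. 483.871ms @ 3/2 + 483.871ms (3/2)
3. 967.742ms @ 3 + 967.742ms (3)
4. 1935.484ms @ 6 + 483.871ms (3/2)
5. 2419.355ms @ 15/2 + 483.871ms (3/2)
6. 2903.226ms @ 9 + 967.742ms (3)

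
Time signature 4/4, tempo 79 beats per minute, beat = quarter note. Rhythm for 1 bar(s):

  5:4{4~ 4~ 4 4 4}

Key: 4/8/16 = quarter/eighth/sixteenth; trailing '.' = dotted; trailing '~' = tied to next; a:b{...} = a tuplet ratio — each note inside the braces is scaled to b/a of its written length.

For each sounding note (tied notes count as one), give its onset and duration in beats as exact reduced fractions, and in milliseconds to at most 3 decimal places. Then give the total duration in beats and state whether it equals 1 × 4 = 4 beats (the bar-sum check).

1) 0.0ms=0b +1822.785ms=12/5b
2) 1822.785ms=12/5b +607.595ms=4/5b
3) 2430.38ms=16/5b +607.595ms=4/5b
Σ=4b of 4 (79bpm 4/4) — PASS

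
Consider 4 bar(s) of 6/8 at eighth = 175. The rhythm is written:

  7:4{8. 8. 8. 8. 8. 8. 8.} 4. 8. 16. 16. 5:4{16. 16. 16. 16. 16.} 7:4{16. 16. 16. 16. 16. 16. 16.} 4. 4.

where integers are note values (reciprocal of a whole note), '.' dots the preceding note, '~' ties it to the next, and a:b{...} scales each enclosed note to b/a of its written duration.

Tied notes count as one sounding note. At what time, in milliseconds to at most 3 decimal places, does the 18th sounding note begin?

note 18 onset = 108/7b = 5289.796ms

1. 0.0ms @ 0 + 293.878ms (6/7)
2. 293.878ms @ 6/7 + 293.878ms (6/7)
3. 587.755ms @ 12/7 + 293.878ms (6/7)
4. 881.633ms @ 18/7 + 293.878ms (6/7)
5. 1175.51ms @ 24/7 + 293.878ms (6/7)
6. 1469.388ms @ 30/7 + 293.878ms (6/7)
7. 1763.265ms @ 36/7 + 293.878ms (6/7)
8. 2057.143ms @ 6 + 1028.571ms (3)
9. 3085.714ms @ 9 + 514.286ms (3/2)
10. 3600.0ms @ 21/2 + 257.143ms (3/4)
11. 3857.143ms @ 45/4 + 257.143ms (3/4)
12. 4114.286ms @ 12 + 205.714ms (3/5)
13. 4320.0ms @ 63/5 + 205.714ms (3/5)
14. 4525.714ms @ 66/5 + 205.714ms (3/5)
15. 4731.429ms @ 69/5 + 205.714ms (3/5)
16. 4937.143ms @ 72/5 + 205.714ms (3/5)
17. 5142.857ms @ 15 + 146.939ms (3/7)
18. 5289.796ms @ 108/7 + 146.939ms (3/7)
19. 5436.735ms @ 111/7 + 146.939ms (3/7)
20. 5583.673ms @ 114/7 + 146.939ms (3/7)
21. 5730.612ms @ 117/7 + 146.939ms (3/7)
22. 5877.551ms @ 120/7 + 146.939ms (3/7)
23. 6024.49ms @ 123/7 + 146.939ms (3/7)
24. 6171.429ms @ 18 + 1028.571ms (3)
25. 7200.0ms @ 21 + 1028.571ms (3)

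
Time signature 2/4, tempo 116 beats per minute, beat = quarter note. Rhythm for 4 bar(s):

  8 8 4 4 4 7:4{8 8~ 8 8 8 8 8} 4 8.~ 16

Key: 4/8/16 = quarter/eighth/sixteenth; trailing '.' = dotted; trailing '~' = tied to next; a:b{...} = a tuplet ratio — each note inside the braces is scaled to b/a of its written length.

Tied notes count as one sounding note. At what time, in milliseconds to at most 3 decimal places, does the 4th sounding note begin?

note 4 onset = 2b = 1034.483ms

1. 0.0ms @ 0 + 258.621ms (1/2)
2. 258.621ms @ 1/2 + 258.621ms (1/2)
3. 517.241ms @ 1 + 517.241ms (1)
4. 1034.483ms @ 2 + 517.241ms (1)
5. 1551.724ms @ 3 + 517.241ms (1)
6. 2068.966ms @ 4 + 147.783ms (2/7)
7. 2216.749ms @ 30/7 + 295.567ms (4/7)
8. 2512.315ms @ 34/7 + 147.783ms (2/7)
9. 2660.099ms @ 36/7 + 147.783ms (2/7)
10. 2807.882ms @ 38/7 + 147.783ms (2/7)
11. 2955.665ms @ 40/7 + 147.783ms (2/7)
12. 3103.448ms @ 6 + 517.241ms (1)
13. 3620.69ms @ 7 + 517.241ms (1)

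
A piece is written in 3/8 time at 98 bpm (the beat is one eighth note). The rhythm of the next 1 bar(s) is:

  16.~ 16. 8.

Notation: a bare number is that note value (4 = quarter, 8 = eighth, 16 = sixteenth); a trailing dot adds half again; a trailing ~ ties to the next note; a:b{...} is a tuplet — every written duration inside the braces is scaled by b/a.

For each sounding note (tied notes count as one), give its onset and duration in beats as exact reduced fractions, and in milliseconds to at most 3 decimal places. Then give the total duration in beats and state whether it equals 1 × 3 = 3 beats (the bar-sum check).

1) 0.0ms=0b +918.367ms=3/2b
2) 918.367ms=3/2b +918.367ms=3/2b
Σ=3b of 3 (98bpm 3/8) — PASS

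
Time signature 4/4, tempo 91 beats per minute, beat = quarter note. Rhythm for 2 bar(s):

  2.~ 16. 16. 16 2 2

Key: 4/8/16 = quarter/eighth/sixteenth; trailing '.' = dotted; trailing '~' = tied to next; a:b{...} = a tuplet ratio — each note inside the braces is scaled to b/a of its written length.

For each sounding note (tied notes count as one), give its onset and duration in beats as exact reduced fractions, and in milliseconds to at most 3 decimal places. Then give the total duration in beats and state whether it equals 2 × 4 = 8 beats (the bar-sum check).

1) 0.0ms=0b +2225.275ms=27/8b
2) 2225.275ms=27/8b +247.253ms=3/8b
3) 2472.527ms=15/4b +164.835ms=1/4b
4) 2637.363ms=4b +1318.681ms=2b
5) 3956.044ms=6b +1318.681ms=2b
Σ=8b of 8 (91bpm 4/4) — PASS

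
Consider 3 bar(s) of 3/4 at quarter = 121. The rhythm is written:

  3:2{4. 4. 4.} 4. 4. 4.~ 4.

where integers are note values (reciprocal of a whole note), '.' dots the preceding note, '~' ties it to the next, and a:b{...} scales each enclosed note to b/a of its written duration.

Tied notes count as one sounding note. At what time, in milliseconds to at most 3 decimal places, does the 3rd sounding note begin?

1. 0.0ms @ 0 + 495.868ms (1)
2. 495.868ms @ 1 + 495.868ms (1)
3. 991.736ms @ 2 + 495.868ms (1)
4. 1487.603ms @ 3 + 743.802ms (3/2)
5. 2231.405ms @ 9/2 + 743.802ms (3/2)
6. 2975.207ms @ 6 + 1487.603ms (3)

note 3 onset = 2b = 991.736ms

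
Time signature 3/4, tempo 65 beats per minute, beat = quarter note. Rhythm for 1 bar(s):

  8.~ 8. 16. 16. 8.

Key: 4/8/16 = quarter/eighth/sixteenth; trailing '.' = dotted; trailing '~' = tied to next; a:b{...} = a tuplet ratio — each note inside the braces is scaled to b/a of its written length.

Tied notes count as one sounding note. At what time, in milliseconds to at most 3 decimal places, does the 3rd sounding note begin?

note 3 onset = 15/8b = 1730.769ms

1. 0.0ms @ 0 + 1384.615ms (3/2)
2. 1384.615ms @ 3/2 + 346.154ms (3/8)
3. 1730.769ms @ 15/8 + 346.154ms (3/8)
4. 2076.923ms @ 9/4 + 692.308ms (3/4)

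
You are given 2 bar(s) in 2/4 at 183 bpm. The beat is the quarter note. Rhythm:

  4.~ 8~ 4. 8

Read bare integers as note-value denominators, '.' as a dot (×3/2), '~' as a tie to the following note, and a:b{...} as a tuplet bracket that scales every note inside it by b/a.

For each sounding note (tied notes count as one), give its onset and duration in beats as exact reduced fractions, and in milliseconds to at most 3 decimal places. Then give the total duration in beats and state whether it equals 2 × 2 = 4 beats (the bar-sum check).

1) 0.0ms=0b +1147.541ms=7/2b
2) 1147.541ms=7/2b +163.934ms=1/2b
Σ=4b of 4 (183bpm 2/4) — PASS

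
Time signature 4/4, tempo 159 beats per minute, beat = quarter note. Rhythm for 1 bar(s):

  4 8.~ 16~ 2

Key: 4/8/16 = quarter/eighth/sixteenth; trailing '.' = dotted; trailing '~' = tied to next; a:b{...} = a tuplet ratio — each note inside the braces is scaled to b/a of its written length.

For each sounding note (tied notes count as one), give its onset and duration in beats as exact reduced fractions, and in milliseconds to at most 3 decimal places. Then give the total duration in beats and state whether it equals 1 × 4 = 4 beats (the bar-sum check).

1) 0.0ms=0b +377.358ms=1b
2) 377.358ms=1b +1132.075ms=3b
Σ=4b of 4 (159bpm 4/4) — PASS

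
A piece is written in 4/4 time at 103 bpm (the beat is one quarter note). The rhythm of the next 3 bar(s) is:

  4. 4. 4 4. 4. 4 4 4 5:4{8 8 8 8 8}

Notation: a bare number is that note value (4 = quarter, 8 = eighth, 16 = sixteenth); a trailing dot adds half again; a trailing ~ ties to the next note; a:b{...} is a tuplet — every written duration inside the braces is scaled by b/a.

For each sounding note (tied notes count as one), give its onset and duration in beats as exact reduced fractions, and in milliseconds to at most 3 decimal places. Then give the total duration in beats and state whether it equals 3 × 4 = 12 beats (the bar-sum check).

1) 0.0ms=0b +873.786ms=3/2b
2) 873.786ms=3/2b +873.786ms=3/2b
3) 1747.573ms=3b +582.524ms=1b
4) 2330.097ms=4b +873.786ms=3/2b
5) 3203.883ms=11/2b +873.786ms=3/2b
6) 4077.67ms=7b +582.524ms=1b
7) 4660.194ms=8b +582.524ms=1b
8) 5242.718ms=9b +582.524ms=1b
9) 5825.243ms=10b +233.01ms=2/5b
10) 6058.252ms=52/5b +233.01ms=2/5b
11) 6291.262ms=54/5b +233.01ms=2/5b
12) 6524.272ms=56/5b +233.01ms=2/5b
13) 6757.282ms=58/5b +233.01ms=2/5b
Σ=12b of 12 (103bpm 4/4) — PASS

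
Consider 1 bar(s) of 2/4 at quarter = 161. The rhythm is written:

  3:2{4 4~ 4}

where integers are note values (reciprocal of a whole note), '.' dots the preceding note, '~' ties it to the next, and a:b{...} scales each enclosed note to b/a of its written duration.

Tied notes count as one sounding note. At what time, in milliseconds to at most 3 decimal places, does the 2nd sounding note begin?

note 2 onset = 2/3b = 248.447ms

1. 0.0ms @ 0 + 248.447ms (2/3)
2. 248.447ms @ 2/3 + 496.894ms (4/3)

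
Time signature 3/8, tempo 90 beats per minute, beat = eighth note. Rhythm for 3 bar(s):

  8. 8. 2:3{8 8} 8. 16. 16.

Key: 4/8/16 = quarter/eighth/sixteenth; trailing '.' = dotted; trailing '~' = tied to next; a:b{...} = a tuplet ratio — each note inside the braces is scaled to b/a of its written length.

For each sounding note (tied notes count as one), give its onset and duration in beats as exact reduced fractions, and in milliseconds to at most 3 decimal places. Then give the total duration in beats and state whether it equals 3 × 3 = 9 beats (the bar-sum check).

1) 0.0ms=0b +1000.0ms=3/2b
2) 1000.0ms=3/2b +1000.0ms=3/2b
3) 2000.0ms=3b +1000.0ms=3/2b
4) 3000.0ms=9/2b +1000.0ms=3/2b
5) 4000.0ms=6b +1000.0ms=3/2b
6) 5000.0ms=15/2b +500.0ms=3/4b
7) 5500.0ms=33/4b +500.0ms=3/4b
Σ=9b of 9 (90bpm 3/8) — PASS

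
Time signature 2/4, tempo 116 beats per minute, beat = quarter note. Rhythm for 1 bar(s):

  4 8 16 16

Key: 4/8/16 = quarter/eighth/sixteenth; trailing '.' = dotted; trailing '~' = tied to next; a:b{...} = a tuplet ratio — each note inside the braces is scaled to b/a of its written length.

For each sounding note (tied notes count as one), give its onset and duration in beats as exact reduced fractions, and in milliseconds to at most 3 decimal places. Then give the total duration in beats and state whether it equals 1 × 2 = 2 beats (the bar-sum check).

1) 0.0ms=0b +517.241ms=1b
2) 517.241ms=1b +258.621ms=1/2b
3) 775.862ms=3/2b +129.31ms=1/4b
4) 905.172ms=7/4b +129.31ms=1/4b
Σ=2b of 2 (116bpm 2/4) — PASS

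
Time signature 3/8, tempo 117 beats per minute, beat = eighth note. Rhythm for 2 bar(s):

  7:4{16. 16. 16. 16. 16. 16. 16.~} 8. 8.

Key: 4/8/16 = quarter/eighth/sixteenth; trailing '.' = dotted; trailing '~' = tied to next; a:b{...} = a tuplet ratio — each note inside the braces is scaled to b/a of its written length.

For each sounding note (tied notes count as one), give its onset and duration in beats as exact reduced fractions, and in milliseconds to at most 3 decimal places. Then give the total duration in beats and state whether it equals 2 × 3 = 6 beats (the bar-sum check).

1) 0.0ms=0b +219.78ms=3/7b
2) 219.78ms=3/7b +219.78ms=3/7b
3) 439.56ms=6/7b +219.78ms=3/7b
4) 659.341ms=9/7b +219.78ms=3/7b
5) 879.121ms=12/7b +219.78ms=3/7b
6) 1098.901ms=15/7b +219.78ms=3/7b
7) 1318.681ms=18/7b +989.011ms=27/14b
8) 2307.692ms=9/2b +769.231ms=3/2b
Σ=6b of 6 (117bpm 3/8) — PASS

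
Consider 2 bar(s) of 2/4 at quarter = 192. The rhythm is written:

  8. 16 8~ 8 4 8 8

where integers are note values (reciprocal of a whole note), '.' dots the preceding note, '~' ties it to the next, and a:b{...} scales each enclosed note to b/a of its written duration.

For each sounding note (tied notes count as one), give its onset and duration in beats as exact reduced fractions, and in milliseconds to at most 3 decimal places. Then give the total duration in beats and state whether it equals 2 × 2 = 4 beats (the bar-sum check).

1) 0.0ms=0b +234.375ms=3/4b
2) 234.375ms=3/4b +78.125ms=1/4b
3) 312.5ms=1b +312.5ms=1b
4) 625.0ms=2b +312.5ms=1b
5) 937.5ms=3b +156.25ms=1/2b
6) 1093.75ms=7/2b +156.25ms=1/2b
Σ=4b of 4 (192bpm 2/4) — PASS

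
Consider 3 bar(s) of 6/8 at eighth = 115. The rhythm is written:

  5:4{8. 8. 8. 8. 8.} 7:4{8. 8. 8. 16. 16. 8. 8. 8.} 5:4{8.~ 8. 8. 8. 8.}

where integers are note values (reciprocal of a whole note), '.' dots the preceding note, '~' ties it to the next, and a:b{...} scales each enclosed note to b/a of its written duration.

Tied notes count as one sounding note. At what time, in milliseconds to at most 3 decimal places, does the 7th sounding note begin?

1. 0.0ms @ 0 + 626.087ms (6/5)
2. 626.087ms @ 6/5 + 626.087ms (6/5)
3. 1252.174ms @ 12/5 + 626.087ms (6/5)
4. 1878.261ms @ 18/5 + 626.087ms (6/5)
5. 2504.348ms @ 24/5 + 626.087ms (6/5)
6. 3130.435ms @ 6 + 447.205ms (6/7)
7. 3577.64ms @ 48/7 + 447.205ms (6/7)
8. 4024.845ms @ 54/7 + 447.205ms (6/7)
9. 4472.05ms @ 60/7 + 223.602ms (3/7)
10. 4695.652ms @ 9 + 223.602ms (3/7)
11. 4919.255ms @ 66/7 + 447.205ms (6/7)
12. 5366.46ms @ 72/7 + 447.205ms (6/7)
13. 5813.665ms @ 78/7 + 447.205ms (6/7)
14. 6260.87ms @ 12 + 1252.174ms (12/5)
15. 7513.043ms @ 72/5 + 626.087ms (6/5)
16. 8139.13ms @ 78/5 + 626.087ms (6/5)
17. 8765.217ms @ 84/5 + 626.087ms (6/5)

note 7 onset = 48/7b = 3577.64ms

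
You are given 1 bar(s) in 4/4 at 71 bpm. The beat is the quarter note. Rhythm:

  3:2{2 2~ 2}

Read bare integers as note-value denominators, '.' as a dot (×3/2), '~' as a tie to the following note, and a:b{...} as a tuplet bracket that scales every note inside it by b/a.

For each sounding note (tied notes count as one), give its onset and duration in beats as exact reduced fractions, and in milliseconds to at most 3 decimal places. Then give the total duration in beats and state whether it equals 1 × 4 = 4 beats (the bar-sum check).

1) 0.0ms=0b +1126.761ms=4/3b
2) 1126.761ms=4/3b +2253.521ms=8/3b
Σ=4b of 4 (71bpm 4/4) — PASS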